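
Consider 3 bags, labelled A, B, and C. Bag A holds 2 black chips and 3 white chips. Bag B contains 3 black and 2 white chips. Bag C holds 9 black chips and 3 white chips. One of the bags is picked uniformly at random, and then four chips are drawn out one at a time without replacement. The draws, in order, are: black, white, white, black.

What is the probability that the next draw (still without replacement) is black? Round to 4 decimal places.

0.5577

For each hypothesis, P(data | H) works out to: P(data | bag A) = (2/5)(3/4)(2/3)(1/2) = 1/10; P(data | bag B) = (3/5)(2/4)(1/3)(2/2) = 1/10; P(data | bag C) = (9/12)(3/11)(2/10)(8/9) = 2/55.
Multiplying each by its prior: 1/3 · 1/10 = 1/30, 1/3 · 1/10 = 1/30, 1/3 · 2/55 = 2/165; summing to 13/165.
The posterior is then P(bag A | data) = 11/26, P(bag B | data) = 11/26, P(bag C | data) = 2/13.
The predictive probability is P(black next | data) = (0)(11/26) + (1)(11/26) + (7/8)(2/13) = 29/52.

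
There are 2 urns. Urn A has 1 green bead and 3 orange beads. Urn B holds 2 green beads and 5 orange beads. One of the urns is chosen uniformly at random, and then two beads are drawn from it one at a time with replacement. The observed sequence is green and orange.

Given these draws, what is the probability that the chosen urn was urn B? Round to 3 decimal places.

For each hypothesis, P(data | H) works out to: P(data | urn A) = (1/4)(3/4) = 0.1875; P(data | urn B) = (2/7)(5/7) = 0.20408.
Multiplying each by its prior: 1/2 · 0.1875 = 0.09375, 1/2 · 0.20408 = 0.10204; summing to 0.19579.
So P(urn B | data) = (0.10204) / (0.19579) = 0.52117.

0.521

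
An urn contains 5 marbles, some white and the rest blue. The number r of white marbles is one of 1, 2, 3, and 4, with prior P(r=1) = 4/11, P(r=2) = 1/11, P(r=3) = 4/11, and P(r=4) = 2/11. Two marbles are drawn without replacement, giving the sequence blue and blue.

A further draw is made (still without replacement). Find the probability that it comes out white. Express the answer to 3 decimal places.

For each hypothesis, P(data | H) works out to: P(data | r = 1) = (4/5)(3/4) = 3/5; P(data | r = 2) = (3/5)(2/4) = 3/10; P(data | r = 3) = (2/5)(1/4) = 1/10; P(data | r = 4) = (1/5)(0/4) = 0.
Weighting by the prior gives 4/11 · 3/5 = 12/55, 1/11 · 3/10 = 3/110, 4/11 · 1/10 = 2/55, 2/11 · 0 = 0; these sum to 31/110.
Dividing through by the total gives posterior P(r = 1 | data) = 24/31, P(r = 2 | data) = 3/31, P(r = 3 | data) = 4/31, P(r = 4 | data) = 0.
Averaging over the posterior, P(white next | data) = (1/3)(24/31) + (2/3)(3/31) + (1)(4/31) = 14/31.

0.452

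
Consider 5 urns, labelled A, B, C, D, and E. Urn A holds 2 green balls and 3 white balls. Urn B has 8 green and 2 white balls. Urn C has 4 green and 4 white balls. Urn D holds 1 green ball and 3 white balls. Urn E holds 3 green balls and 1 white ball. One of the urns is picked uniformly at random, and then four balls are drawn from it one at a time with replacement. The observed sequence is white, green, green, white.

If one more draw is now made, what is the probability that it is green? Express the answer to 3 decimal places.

Under each hypothesis, the probability of the observed sequence is: P(data | urn A) = (3/5)(2/5)(2/5)(3/5) = 0.0576; P(data | urn B) = (2/10)(8/10)(8/10)(2/10) = 0.0256; P(data | urn C) = (4/8)(4/8)(4/8)(4/8) = 0.0625; P(data | urn D) = (3/4)(1/4)(1/4)(3/4) = 0.035156; P(data | urn E) = (1/4)(3/4)(3/4)(1/4) = 0.035156.
The prior-weighted likelihoods are 1/5 · 0.0576 = 0.01152, 1/5 · 0.0256 = 0.00512, 1/5 · 0.0625 = 0.0125, 1/5 · 0.035156 = 0.0070313, 1/5 · 0.035156 = 0.0070313; with total 0.043202.
Normalising, the posterior is P(urn A | data) = 0.26665, P(urn B | data) = 0.11851, P(urn C | data) = 0.28934, P(urn D | data) = 0.16275, P(urn E | data) = 0.16275.
So P(green next | data) = Σ P(green next | H) P(H | data) = (2/5)(0.26665) + (4/5)(0.11851) + (1/2)(0.28934) + (1/4)(0.16275) + (3/4)(0.16275) = 0.50889.

0.509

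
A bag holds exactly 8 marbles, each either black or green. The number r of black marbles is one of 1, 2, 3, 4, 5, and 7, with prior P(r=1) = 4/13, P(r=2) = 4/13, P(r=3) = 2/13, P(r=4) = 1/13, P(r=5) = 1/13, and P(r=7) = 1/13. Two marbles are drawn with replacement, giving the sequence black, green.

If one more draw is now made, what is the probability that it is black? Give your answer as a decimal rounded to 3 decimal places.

For each hypothesis, P(data | H) works out to: P(data | r = 1) = (1/8)(7/8) = 7/64; P(data | r = 2) = (2/8)(6/8) = 3/16; P(data | r = 3) = (3/8)(5/8) = 15/64; P(data | r = 4) = (4/8)(4/8) = 1/4; P(data | r = 5) = (5/8)(3/8) = 15/64; P(data | r = 7) = (7/8)(1/8) = 7/64.
Weighting by the prior gives 4/13 · 7/64 = 7/208, 4/13 · 3/16 = 3/52, 2/13 · 15/64 = 15/416, 1/13 · 1/4 = 1/52, 1/13 · 15/64 = 15/832, 1/13 · 7/64 = 7/832; these sum to 9/52.
Dividing through by the total gives posterior P(r = 1 | data) = 7/36, P(r = 2 | data) = 1/3, P(r = 3 | data) = 5/24, P(r = 4 | data) = 1/9, P(r = 5 | data) = 5/48, P(r = 7 | data) = 7/144.
So P(black next | data) = Σ P(black next | H) P(H | data) = (1/8)(7/36) + (1/4)(1/3) + (3/8)(5/24) + (1/2)(1/9) + (5/8)(5/48) + (7/8)(7/144) = 67/192.

0.349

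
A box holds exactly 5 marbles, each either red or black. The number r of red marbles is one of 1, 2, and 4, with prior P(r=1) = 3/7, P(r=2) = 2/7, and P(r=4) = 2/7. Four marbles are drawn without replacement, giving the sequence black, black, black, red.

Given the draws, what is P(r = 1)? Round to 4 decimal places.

0.7500

The likelihood of the observed sequence under each hypothesis: P(data | r = 1) = (4/5)(3/4)(2/3)(1/2) = 1/5; P(data | r = 2) = (3/5)(2/4)(1/3)(2/2) = 1/10; P(data | r = 4) = (1/5)(0/4) = 0.
Weighting by the prior gives 3/7 · 1/5 = 3/35, 2/7 · 1/10 = 1/35, 2/7 · 0 = 0; these sum to 4/35.
Therefore the posterior P(r = 1 | data) = (3/35) / (4/35) = 3/4.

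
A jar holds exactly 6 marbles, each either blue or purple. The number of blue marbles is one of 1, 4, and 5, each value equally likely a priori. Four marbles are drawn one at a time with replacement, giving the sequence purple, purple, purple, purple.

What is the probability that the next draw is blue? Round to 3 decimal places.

0.180

For each hypothesis, P(data | H) works out to: P(data | r = 1) = (5/6)(5/6)(5/6)(5/6) = 0.48225; P(data | r = 4) = (2/6)(2/6)(2/6)(2/6) = 0.012346; P(data | r = 5) = (1/6)(1/6)(1/6)(1/6) = 0.0007716.
Multiplying each by its prior: 1/3 · 0.48225 = 0.16075, 1/3 · 0.012346 = 0.0041152, 1/3 · 0.0007716 = 0.0002572; with total 0.16512.
Normalising, the posterior is P(r = 1 | data) = 0.97352, P(r = 4 | data) = 0.024922, P(r = 5 | data) = 0.0015576.
The predictive probability is P(blue next | data) = (1/6)(0.97352) + (2/3)(0.024922) + (5/6)(0.0015576) = 0.18017.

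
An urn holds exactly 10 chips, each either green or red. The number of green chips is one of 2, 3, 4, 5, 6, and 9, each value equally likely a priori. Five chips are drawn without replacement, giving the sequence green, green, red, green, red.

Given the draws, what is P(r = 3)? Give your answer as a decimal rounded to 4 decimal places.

0.0698

For each hypothesis, P(data | H) works out to: P(data | r = 2) = (2/10)(1/9)(8/8)(0/7) = 0; P(data | r = 3) = (3/10)(2/9)(7/8)(1/7)(6/6) = 0.0083333; P(data | r = 4) = (4/10)(3/9)(6/8)(2/7)(5/6) = 0.02381; P(data | r = 5) = (5/10)(4/9)(5/8)(3/7)(4/6) = 0.039683; P(data | r = 6) = (6/10)(5/9)(4/8)(4/7)(3/6) = 0.047619; P(data | r = 9) = (9/10)(8/9)(1/8)(7/7)(0/6) = 0.
Multiplying each by its prior: 1/6 · 0 = 0, 1/6 · 0.0083333 = 0.0013889, 1/6 · 0.02381 = 0.0039683, 1/6 · 0.039683 = 0.0066138, 1/6 · 0.047619 = 0.0079365, 1/6 · 0 = 0; summing to 0.019907.
Therefore the posterior P(r = 3 | data) = (0.0013889) / (0.019907) = 0.069767.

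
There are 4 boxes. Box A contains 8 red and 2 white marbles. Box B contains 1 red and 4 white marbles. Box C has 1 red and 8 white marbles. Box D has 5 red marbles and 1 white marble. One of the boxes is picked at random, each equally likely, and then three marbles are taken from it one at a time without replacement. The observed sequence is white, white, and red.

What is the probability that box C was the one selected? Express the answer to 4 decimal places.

For each hypothesis, P(data | H) works out to: P(data | box A) = (2/10)(1/9)(8/8) = 1/45; P(data | box B) = (4/5)(3/4)(1/3) = 1/5; P(data | box C) = (8/9)(7/8)(1/7) = 1/9; P(data | box D) = (1/6)(0/5) = 0.
Multiplying each by its prior: 1/4 · 1/45 = 1/180, 1/4 · 1/5 = 1/20, 1/4 · 1/9 = 1/36, 1/4 · 0 = 0; summing to 1/12.
Hence P(box C | data) = (1/36) / (1/12) = 1/3.

0.3333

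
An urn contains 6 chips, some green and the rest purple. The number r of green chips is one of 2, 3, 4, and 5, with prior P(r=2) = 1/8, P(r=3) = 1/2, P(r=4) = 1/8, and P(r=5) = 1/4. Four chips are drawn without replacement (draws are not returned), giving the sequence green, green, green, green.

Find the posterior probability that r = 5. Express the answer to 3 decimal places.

The likelihood of the observed sequence under each hypothesis: P(data | r = 2) = (2/6)(1/5)(0/4) = 0; P(data | r = 3) = (3/6)(2/5)(1/4)(0/3) = 0; P(data | r = 4) = (4/6)(3/5)(2/4)(1/3) = 1/15; P(data | r = 5) = (5/6)(4/5)(3/4)(2/3) = 1/3.
Multiplying each by its prior: 1/8 · 0 = 0, 1/2 · 0 = 0, 1/8 · 1/15 = 1/120, 1/4 · 1/3 = 1/12; with total 11/120.
Therefore the posterior P(r = 5 | data) = (1/12) / (11/120) = 10/11.

0.909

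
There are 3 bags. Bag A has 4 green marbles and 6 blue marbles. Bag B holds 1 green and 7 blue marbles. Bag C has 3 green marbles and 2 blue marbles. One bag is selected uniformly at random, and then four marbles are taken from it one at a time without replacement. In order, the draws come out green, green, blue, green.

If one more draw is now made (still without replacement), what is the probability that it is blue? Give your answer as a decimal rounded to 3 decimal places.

The likelihood of the observed sequence under each hypothesis: P(data | bag A) = (4/10)(3/9)(6/8)(2/7) = 1/35; P(data | bag B) = (1/8)(0/7) = 0; P(data | bag C) = (3/5)(2/4)(2/3)(1/2) = 1/10.
The prior-weighted likelihoods are 1/3 · 1/35 = 1/105, 1/3 · 0 = 0, 1/3 · 1/10 = 1/30; with total 3/70.
Dividing through by the total gives posterior P(bag A | data) = 2/9, P(bag B | data) = 0, P(bag C | data) = 7/9.
So P(blue next | data) = Σ P(blue next | H) P(H | data) = (5/6)(2/9) + (1)(7/9) = 26/27.

0.963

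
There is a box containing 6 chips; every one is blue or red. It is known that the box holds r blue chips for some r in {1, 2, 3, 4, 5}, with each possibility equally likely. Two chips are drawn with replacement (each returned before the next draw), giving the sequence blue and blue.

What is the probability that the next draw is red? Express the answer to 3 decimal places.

0.318

The likelihood of the observed sequence under each hypothesis: P(data | r = 1) = (1/6)(1/6) = 1/36; P(data | r = 2) = (2/6)(2/6) = 1/9; P(data | r = 3) = (3/6)(3/6) = 1/4; P(data | r = 4) = (4/6)(4/6) = 4/9; P(data | r = 5) = (5/6)(5/6) = 25/36.
Weighting by the prior gives 1/5 · 1/36 = 1/180, 1/5 · 1/9 = 1/45, 1/5 · 1/4 = 1/20, 1/5 · 4/9 = 4/45, 1/5 · 25/36 = 5/36; these sum to 11/36.
The posterior is then P(r = 1 | data) = 1/55, P(r = 2 | data) = 4/55, P(r = 3 | data) = 9/55, P(r = 4 | data) = 16/55, P(r = 5 | data) = 5/11.
So P(red next | data) = Σ P(red next | H) P(H | data) = (5/6)(1/55) + (2/3)(4/55) + (1/2)(9/55) + (1/3)(16/55) + (1/6)(5/11) = 7/22.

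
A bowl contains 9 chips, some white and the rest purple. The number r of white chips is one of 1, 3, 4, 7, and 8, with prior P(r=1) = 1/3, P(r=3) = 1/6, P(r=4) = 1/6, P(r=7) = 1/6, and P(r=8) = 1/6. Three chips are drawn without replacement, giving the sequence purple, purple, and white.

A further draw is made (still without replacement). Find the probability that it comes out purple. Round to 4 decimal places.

Under each hypothesis, the probability of the observed sequence is: P(data | r = 1) = (8/9)(7/8)(1/7) = 1/9; P(data | r = 3) = (6/9)(5/8)(3/7) = 5/28; P(data | r = 4) = (5/9)(4/8)(4/7) = 10/63; P(data | r = 7) = (2/9)(1/8)(7/7) = 1/36; P(data | r = 8) = (1/9)(0/8) = 0.
The prior-weighted likelihoods are 1/3 · 1/9 = 1/27, 1/6 · 5/28 = 5/168, 1/6 · 10/63 = 5/189, 1/6 · 1/36 = 1/216, 1/6 · 0 = 0; summing to 37/378.
Dividing through by the total gives posterior P(r = 1 | data) = 14/37, P(r = 3 | data) = 45/148, P(r = 4 | data) = 10/37, P(r = 7 | data) = 7/148, P(r = 8 | data) = 0.
Averaging over the posterior, P(purple next | data) = (1)(14/37) + (2/3)(45/148) + (1/2)(10/37) + (0)(7/148) = 53/74.

0.7162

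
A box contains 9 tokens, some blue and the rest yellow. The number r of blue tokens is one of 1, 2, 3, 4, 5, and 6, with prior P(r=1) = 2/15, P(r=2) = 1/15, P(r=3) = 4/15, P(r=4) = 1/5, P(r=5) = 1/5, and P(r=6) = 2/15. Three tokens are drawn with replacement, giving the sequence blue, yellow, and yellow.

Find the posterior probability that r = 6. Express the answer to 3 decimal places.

0.083

The likelihood of the observed sequence under each hypothesis: P(data | r = 1) = (1/9)(8/9)(8/9) = 0.087791; P(data | r = 2) = (2/9)(7/9)(7/9) = 0.13443; P(data | r = 3) = (3/9)(6/9)(6/9) = 0.14815; P(data | r = 4) = (4/9)(5/9)(5/9) = 0.13717; P(data | r = 5) = (5/9)(4/9)(4/9) = 0.10974; P(data | r = 6) = (6/9)(3/9)(3/9) = 0.074074.
Multiplying each by its prior: 2/15 · 0.087791 = 0.011706, 1/15 · 0.13443 = 0.008962, 4/15 · 0.14815 = 0.039506, 1/5 · 0.13717 = 0.027435, 1/5 · 0.10974 = 0.021948, 2/15 · 0.074074 = 0.0098765; summing to 0.11943.
Therefore the posterior P(r = 6 | data) = (0.0098765) / (0.11943) = 0.082695.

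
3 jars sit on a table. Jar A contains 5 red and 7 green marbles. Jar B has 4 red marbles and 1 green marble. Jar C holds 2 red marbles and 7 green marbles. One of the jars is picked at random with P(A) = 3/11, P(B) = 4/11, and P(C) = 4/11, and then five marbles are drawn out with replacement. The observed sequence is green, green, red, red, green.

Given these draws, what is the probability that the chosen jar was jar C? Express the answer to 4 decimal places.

0.4287

For each hypothesis, P(data | H) works out to: P(data | jar A) = (7/12)(7/12)(5/12)(5/12)(7/12) = 0.034461; P(data | jar B) = (1/5)(1/5)(4/5)(4/5)(1/5) = 0.00512; P(data | jar C) = (7/9)(7/9)(2/9)(2/9)(7/9) = 0.023235.
Multiplying each by its prior: 3/11 · 0.034461 = 0.0093985, 4/11 · 0.00512 = 0.0018618, 4/11 · 0.023235 = 0.0084491; these sum to 0.019709.
By Bayes' rule, P(jar C | data) = (0.0084491) / (0.019709) = 0.42868.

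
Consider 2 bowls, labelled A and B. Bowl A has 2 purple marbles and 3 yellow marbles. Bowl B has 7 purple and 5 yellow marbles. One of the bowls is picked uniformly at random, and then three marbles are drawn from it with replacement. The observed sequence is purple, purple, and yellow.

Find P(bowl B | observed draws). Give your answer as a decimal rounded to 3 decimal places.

For each hypothesis, P(data | H) works out to: P(data | bowl A) = (2/5)(2/5)(3/5) = 0.096; P(data | bowl B) = (7/12)(7/12)(5/12) = 0.14178.
Multiplying each by its prior: 1/2 · 0.096 = 0.048, 1/2 · 0.14178 = 0.070891; these sum to 0.11889.
Hence P(bowl B | data) = (0.070891) / (0.11889) = 0.59627.

0.596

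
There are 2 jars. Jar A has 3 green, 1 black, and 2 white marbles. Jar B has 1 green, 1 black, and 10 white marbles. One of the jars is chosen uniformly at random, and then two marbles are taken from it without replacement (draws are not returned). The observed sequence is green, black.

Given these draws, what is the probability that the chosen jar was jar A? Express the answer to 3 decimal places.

Compute the likelihood of the observed sequence for each case: P(data | jar A) = (3/6)(1/5) = 0.1; P(data | jar B) = (1/12)(1/11) = 0.0075758.
Multiplying each by its prior: 1/2 · 0.1 = 0.05, 1/2 · 0.0075758 = 0.0037879; summing to 0.053788.
So P(jar A | data) = (0.05) / (0.053788) = 0.92958.

0.930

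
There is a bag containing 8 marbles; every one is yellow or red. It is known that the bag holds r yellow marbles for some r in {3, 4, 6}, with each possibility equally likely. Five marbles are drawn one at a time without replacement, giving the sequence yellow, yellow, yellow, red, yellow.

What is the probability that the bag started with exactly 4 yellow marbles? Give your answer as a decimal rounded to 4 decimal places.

For each hypothesis, P(data | H) works out to: P(data | r = 3) = (3/8)(2/7)(1/6)(5/5)(0/4) = 0; P(data | r = 4) = (4/8)(3/7)(2/6)(4/5)(1/4) = 1/70; P(data | r = 6) = (6/8)(5/7)(4/6)(2/5)(3/4) = 3/28.
The prior-weighted likelihoods are 1/3 · 0 = 0, 1/3 · 1/70 = 1/210, 1/3 · 3/28 = 1/28; with total 17/420.
So P(r = 4 | data) = (1/210) / (17/420) = 2/17.

0.1176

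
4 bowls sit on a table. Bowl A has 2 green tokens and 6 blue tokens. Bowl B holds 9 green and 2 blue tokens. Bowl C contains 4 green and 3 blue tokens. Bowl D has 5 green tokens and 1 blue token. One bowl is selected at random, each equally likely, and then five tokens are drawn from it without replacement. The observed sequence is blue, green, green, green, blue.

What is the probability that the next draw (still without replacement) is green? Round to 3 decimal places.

0.621

Under each hypothesis, the probability of the observed sequence is: P(data | bowl A) = (6/8)(2/7)(1/6)(0/5) = 0; P(data | bowl B) = (2/11)(9/10)(8/9)(7/8)(1/7) = 0.018182; P(data | bowl C) = (3/7)(4/6)(3/5)(2/4)(2/3) = 0.057143; P(data | bowl D) = (1/6)(5/5)(4/4)(3/3)(0/2) = 0.
The prior-weighted likelihoods are 1/4 · 0 = 0, 1/4 · 0.018182 = 0.0045455, 1/4 · 0.057143 = 0.014286, 1/4 · 0 = 0; summing to 0.018831.
Normalising, the posterior is P(bowl A | data) = 0, P(bowl B | data) = 0.24138, P(bowl C | data) = 0.75862, P(bowl D | data) = 0.
The predictive probability is P(green next | data) = (1)(0.24138) + (1/2)(0.75862) = 0.62069.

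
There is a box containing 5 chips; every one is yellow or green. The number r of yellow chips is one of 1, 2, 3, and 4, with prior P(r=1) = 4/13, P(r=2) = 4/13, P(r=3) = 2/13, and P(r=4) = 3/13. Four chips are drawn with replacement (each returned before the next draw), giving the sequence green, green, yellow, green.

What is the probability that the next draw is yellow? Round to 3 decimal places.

Under each hypothesis, the probability of the observed sequence is: P(data | r = 1) = (4/5)(4/5)(1/5)(4/5) = 0.1024; P(data | r = 2) = (3/5)(3/5)(2/5)(3/5) = 0.0864; P(data | r = 3) = (2/5)(2/5)(3/5)(2/5) = 0.0384; P(data | r = 4) = (1/5)(1/5)(4/5)(1/5) = 0.0064.
Weighting by the prior gives 4/13 · 0.1024 = 0.031508, 4/13 · 0.0864 = 0.026585, 2/13 · 0.0384 = 0.0059077, 3/13 · 0.0064 = 0.0014769; with total 0.065477.
Normalising, the posterior is P(r = 1 | data) = 0.4812, P(r = 2 | data) = 0.40602, P(r = 3 | data) = 0.090226, P(r = 4 | data) = 0.022556.
The predictive probability is P(yellow next | data) = (1/5)(0.4812) + (2/5)(0.40602) + (3/5)(0.090226) + (4/5)(0.022556) = 0.33083.

0.331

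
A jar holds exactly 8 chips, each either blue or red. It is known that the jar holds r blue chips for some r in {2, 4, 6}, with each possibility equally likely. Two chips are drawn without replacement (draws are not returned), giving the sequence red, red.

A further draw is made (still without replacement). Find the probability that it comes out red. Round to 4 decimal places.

0.5455

Compute the likelihood of the observed sequence for each case: P(data | r = 2) = (6/8)(5/7) = 15/28; P(data | r = 4) = (4/8)(3/7) = 3/14; P(data | r = 6) = (2/8)(1/7) = 1/28.
Multiplying each by its prior: 1/3 · 15/28 = 5/28, 1/3 · 3/14 = 1/14, 1/3 · 1/28 = 1/84; these sum to 11/42.
Normalising, the posterior is P(r = 2 | data) = 15/22, P(r = 4 | data) = 3/11, P(r = 6 | data) = 1/22.
The predictive probability is P(red next | data) = (2/3)(15/22) + (1/3)(3/11) + (0)(1/22) = 6/11.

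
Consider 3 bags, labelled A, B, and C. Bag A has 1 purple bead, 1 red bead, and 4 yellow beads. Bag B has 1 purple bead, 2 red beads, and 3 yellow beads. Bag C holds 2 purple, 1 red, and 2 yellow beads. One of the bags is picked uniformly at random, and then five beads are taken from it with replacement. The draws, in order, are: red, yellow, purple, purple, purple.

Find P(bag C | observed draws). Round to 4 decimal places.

0.7992

Compute the likelihood of the observed sequence for each case: P(data | bag A) = (1/6)(4/6)(1/6)(1/6)(1/6) = 0.0005144; P(data | bag B) = (2/6)(3/6)(1/6)(1/6)(1/6) = 0.0007716; P(data | bag C) = (1/5)(2/5)(2/5)(2/5)(2/5) = 0.00512.
Weighting by the prior gives 1/3 · 0.0005144 = 0.00017147, 1/3 · 0.0007716 = 0.0002572, 1/3 · 0.00512 = 0.0017067; these sum to 0.0021353.
By Bayes' rule, P(bag C | data) = (0.0017067) / (0.0021353) = 0.79925.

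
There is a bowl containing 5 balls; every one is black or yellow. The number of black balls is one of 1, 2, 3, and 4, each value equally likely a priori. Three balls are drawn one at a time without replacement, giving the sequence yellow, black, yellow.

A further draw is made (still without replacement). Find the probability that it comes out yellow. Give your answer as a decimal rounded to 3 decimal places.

0.600

For each hypothesis, P(data | H) works out to: P(data | r = 1) = (4/5)(1/4)(3/3) = 1/5; P(data | r = 2) = (3/5)(2/4)(2/3) = 1/5; P(data | r = 3) = (2/5)(3/4)(1/3) = 1/10; P(data | r = 4) = (1/5)(4/4)(0/3) = 0.
Multiplying each by its prior: 1/4 · 1/5 = 1/20, 1/4 · 1/5 = 1/20, 1/4 · 1/10 = 1/40, 1/4 · 0 = 0; with total 1/8.
The posterior is then P(r = 1 | data) = 2/5, P(r = 2 | data) = 2/5, P(r = 3 | data) = 1/5, P(r = 4 | data) = 0.
So P(yellow next | data) = Σ P(yellow next | H) P(H | data) = (1)(2/5) + (1/2)(2/5) + (0)(1/5) = 3/5.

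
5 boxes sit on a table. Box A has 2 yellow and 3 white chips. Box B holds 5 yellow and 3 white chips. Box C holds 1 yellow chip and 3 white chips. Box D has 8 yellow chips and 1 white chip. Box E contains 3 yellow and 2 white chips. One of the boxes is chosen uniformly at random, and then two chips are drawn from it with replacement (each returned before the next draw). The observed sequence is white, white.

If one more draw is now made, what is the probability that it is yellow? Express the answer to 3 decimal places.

0.388

The likelihood of the observed sequence under each hypothesis: P(data | box A) = (3/5)(3/5) = 0.36; P(data | box B) = (3/8)(3/8) = 0.14062; P(data | box C) = (3/4)(3/4) = 0.5625; P(data | box D) = (1/9)(1/9) = 0.012346; P(data | box E) = (2/5)(2/5) = 0.16.
Multiplying each by its prior: 1/5 · 0.36 = 0.072, 1/5 · 0.14062 = 0.028125, 1/5 · 0.5625 = 0.1125, 1/5 · 0.012346 = 0.0024691, 1/5 · 0.16 = 0.032; summing to 0.24709.
Normalising, the posterior is P(box A | data) = 0.29139, P(box B | data) = 0.11382, P(box C | data) = 0.45529, P(box D | data) = 0.0099927, P(box E | data) = 0.12951.
So P(yellow next | data) = Σ P(yellow next | H) P(H | data) = (2/5)(0.29139) + (5/8)(0.11382) + (1/4)(0.45529) + (8/9)(0.0099927) + (3/5)(0.12951) = 0.3881.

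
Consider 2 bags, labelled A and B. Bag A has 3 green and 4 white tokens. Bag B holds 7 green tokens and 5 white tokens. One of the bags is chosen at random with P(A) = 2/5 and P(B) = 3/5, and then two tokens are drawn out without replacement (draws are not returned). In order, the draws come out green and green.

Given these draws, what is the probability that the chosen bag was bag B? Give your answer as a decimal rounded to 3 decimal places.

0.770

The likelihood of the observed sequence under each hypothesis: P(data | bag A) = (3/7)(2/6) = 1/7; P(data | bag B) = (7/12)(6/11) = 7/22.
Multiplying each by its prior: 2/5 · 1/7 = 2/35, 3/5 · 7/22 = 21/110; these sum to 191/770.
Hence P(bag B | data) = (21/110) / (191/770) = 147/191.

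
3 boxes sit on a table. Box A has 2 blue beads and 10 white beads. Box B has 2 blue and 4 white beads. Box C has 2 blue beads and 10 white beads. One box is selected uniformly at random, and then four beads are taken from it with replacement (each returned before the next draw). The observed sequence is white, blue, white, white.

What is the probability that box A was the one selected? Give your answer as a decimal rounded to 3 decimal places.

The likelihood of the observed sequence under each hypothesis: P(data | box A) = (10/12)(2/12)(10/12)(10/12) = 0.096451; P(data | box B) = (4/6)(2/6)(4/6)(4/6) = 0.098765; P(data | box C) = (10/12)(2/12)(10/12)(10/12) = 0.096451.
Weighting by the prior gives 1/3 · 0.096451 = 0.03215, 1/3 · 0.098765 = 0.032922, 1/3 · 0.096451 = 0.03215; these sum to 0.097222.
By Bayes' rule, P(box A | data) = (0.03215) / (0.097222) = 0.33069.

0.331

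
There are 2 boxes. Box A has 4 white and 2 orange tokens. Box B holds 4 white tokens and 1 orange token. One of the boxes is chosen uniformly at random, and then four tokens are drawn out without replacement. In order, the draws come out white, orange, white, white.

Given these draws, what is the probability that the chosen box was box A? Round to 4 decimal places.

For each hypothesis, P(data | H) works out to: P(data | box A) = (4/6)(2/5)(3/4)(2/3) = 2/15; P(data | box B) = (4/5)(1/4)(3/3)(2/2) = 1/5.
Weighting by the prior gives 1/2 · 2/15 = 1/15, 1/2 · 1/5 = 1/10; summing to 1/6.
Therefore the posterior P(box A | data) = (1/15) / (1/6) = 2/5.

0.4000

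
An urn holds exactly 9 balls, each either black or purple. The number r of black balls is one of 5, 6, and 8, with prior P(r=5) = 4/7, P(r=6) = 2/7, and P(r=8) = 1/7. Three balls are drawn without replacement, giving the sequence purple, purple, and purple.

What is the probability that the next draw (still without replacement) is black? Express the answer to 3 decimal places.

0.852

Compute the likelihood of the observed sequence for each case: P(data | r = 5) = (4/9)(3/8)(2/7) = 1/21; P(data | r = 6) = (3/9)(2/8)(1/7) = 1/84; P(data | r = 8) = (1/9)(0/8) = 0.
Weighting by the prior gives 4/7 · 1/21 = 4/147, 2/7 · 1/84 = 1/294, 1/7 · 0 = 0; these sum to 3/98.
The posterior is then P(r = 5 | data) = 8/9, P(r = 6 | data) = 1/9, P(r = 8 | data) = 0.
Averaging over the posterior, P(black next | data) = (5/6)(8/9) + (1)(1/9) = 23/27.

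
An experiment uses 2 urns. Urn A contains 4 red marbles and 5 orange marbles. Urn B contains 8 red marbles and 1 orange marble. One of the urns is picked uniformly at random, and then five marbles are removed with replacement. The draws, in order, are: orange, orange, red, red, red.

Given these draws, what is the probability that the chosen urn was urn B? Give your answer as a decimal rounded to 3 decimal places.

Compute the likelihood of the observed sequence for each case: P(data | urn A) = (5/9)(5/9)(4/9)(4/9)(4/9) = 0.027096; P(data | urn B) = (1/9)(1/9)(8/9)(8/9)(8/9) = 0.0086708.
The prior-weighted likelihoods are 1/2 · 0.027096 = 0.013548, 1/2 · 0.0086708 = 0.0043354; these sum to 0.017883.
By Bayes' rule, P(urn B | data) = (0.0043354) / (0.017883) = 0.24242.

0.242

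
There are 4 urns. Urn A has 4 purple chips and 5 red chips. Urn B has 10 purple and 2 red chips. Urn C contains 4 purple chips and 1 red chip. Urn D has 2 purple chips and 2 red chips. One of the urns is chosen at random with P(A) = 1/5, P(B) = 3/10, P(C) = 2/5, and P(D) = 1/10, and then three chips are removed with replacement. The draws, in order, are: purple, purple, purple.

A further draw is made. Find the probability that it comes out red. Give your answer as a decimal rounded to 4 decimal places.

0.2103

Compute the likelihood of the observed sequence for each case: P(data | urn A) = (4/9)(4/9)(4/9) = 0.087791; P(data | urn B) = (10/12)(10/12)(10/12) = 0.5787; P(data | urn C) = (4/5)(4/5)(4/5) = 0.512; P(data | urn D) = (2/4)(2/4)(2/4) = 0.125.
Weighting by the prior gives 1/5 · 0.087791 = 0.017558, 3/10 · 0.5787 = 0.17361, 2/5 · 0.512 = 0.2048, 1/10 · 0.125 = 0.0125; these sum to 0.40847.
Dividing through by the total gives posterior P(urn A | data) = 0.042986, P(urn B | data) = 0.42503, P(urn C | data) = 0.50138, P(urn D | data) = 0.030602.
The predictive probability is P(red next | data) = (5/9)(0.042986) + (1/6)(0.42503) + (1/5)(0.50138) + (1/2)(0.030602) = 0.2103.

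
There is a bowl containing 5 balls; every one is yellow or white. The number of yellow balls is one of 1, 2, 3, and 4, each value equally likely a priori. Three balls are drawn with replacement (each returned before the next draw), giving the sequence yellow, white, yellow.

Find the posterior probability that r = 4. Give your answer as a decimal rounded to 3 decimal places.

0.320

Under each hypothesis, the probability of the observed sequence is: P(data | r = 1) = (1/5)(4/5)(1/5) = 4/125; P(data | r = 2) = (2/5)(3/5)(2/5) = 12/125; P(data | r = 3) = (3/5)(2/5)(3/5) = 18/125; P(data | r = 4) = (4/5)(1/5)(4/5) = 16/125.
Multiplying each by its prior: 1/4 · 4/125 = 1/125, 1/4 · 12/125 = 3/125, 1/4 · 18/125 = 9/250, 1/4 · 16/125 = 4/125; summing to 1/10.
Therefore the posterior P(r = 4 | data) = (4/125) / (1/10) = 8/25.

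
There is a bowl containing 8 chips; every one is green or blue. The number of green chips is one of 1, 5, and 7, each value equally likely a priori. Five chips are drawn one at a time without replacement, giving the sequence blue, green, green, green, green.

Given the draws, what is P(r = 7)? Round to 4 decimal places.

For each hypothesis, P(data | H) works out to: P(data | r = 1) = (7/8)(1/7)(0/6) = 0; P(data | r = 5) = (3/8)(5/7)(4/6)(3/5)(2/4) = 3/56; P(data | r = 7) = (1/8)(7/7)(6/6)(5/5)(4/4) = 1/8.
Weighting by the prior gives 1/3 · 0 = 0, 1/3 · 3/56 = 1/56, 1/3 · 1/8 = 1/24; summing to 5/84.
Therefore the posterior P(r = 7 | data) = (1/24) / (5/84) = 7/10.

0.7000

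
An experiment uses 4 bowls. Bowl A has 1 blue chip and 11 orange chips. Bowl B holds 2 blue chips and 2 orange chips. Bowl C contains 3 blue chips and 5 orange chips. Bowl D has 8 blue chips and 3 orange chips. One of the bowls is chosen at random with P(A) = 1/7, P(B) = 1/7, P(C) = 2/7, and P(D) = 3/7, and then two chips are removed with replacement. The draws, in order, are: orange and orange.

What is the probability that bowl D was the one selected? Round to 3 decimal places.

Compute the likelihood of the observed sequence for each case: P(data | bowl A) = (11/12)(11/12) = 0.84028; P(data | bowl B) = (2/4)(2/4) = 0.25; P(data | bowl C) = (5/8)(5/8) = 0.39062; P(data | bowl D) = (3/11)(3/11) = 0.07438.
Weighting by the prior gives 1/7 · 0.84028 = 0.12004, 1/7 · 0.25 = 0.035714, 2/7 · 0.39062 = 0.11161, 3/7 · 0.07438 = 0.031877; summing to 0.29924.
So P(bowl D | data) = (0.031877) / (0.29924) = 0.10653.

0.107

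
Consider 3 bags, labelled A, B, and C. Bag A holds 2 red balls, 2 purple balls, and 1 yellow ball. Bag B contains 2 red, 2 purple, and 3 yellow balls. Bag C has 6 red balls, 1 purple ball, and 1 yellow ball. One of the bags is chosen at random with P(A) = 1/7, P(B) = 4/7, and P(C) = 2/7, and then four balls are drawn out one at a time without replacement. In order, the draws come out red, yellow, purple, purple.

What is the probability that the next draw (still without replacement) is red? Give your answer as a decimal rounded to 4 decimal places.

The likelihood of the observed sequence under each hypothesis: P(data | bag A) = (2/5)(1/4)(2/3)(1/2) = 0.033333; P(data | bag B) = (2/7)(3/6)(2/5)(1/4) = 0.014286; P(data | bag C) = (6/8)(1/7)(1/6)(0/5) = 0.
Multiplying each by its prior: 1/7 · 0.033333 = 0.0047619, 4/7 · 0.014286 = 0.0081633, 2/7 · 0 = 0; summing to 0.012925.
Normalising, the posterior is P(bag A | data) = 0.36842, P(bag B | data) = 0.63158, P(bag C | data) = 0.
So P(red next | data) = Σ P(red next | H) P(H | data) = (1)(0.36842) + (1/3)(0.63158) = 0.57895.

0.5789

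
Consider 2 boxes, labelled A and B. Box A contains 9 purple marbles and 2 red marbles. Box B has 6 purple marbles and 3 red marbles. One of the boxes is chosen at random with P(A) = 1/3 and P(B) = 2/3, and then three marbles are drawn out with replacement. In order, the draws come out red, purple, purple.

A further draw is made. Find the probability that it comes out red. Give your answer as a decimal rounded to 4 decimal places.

0.2892

For each hypothesis, P(data | H) works out to: P(data | box A) = (2/11)(9/11)(9/11) = 0.12171; P(data | box B) = (3/9)(6/9)(6/9) = 0.14815.
The prior-weighted likelihoods are 1/3 · 0.12171 = 0.040571, 2/3 · 0.14815 = 0.098765; with total 0.13934.
Normalising, the posterior is P(box A | data) = 0.29117, P(box B | data) = 0.70883.
So P(red next | data) = Σ P(red next | H) P(H | data) = (2/11)(0.29117) + (1/3)(0.70883) = 0.28922.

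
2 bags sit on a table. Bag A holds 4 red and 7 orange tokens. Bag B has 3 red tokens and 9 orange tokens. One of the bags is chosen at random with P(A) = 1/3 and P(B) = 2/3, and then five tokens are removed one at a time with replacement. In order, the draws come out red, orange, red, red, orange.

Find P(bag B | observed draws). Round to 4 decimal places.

For each hypothesis, P(data | H) works out to: P(data | bag A) = (4/11)(7/11)(4/11)(4/11)(7/11) = 0.019472; P(data | bag B) = (3/12)(9/12)(3/12)(3/12)(9/12) = 0.0087891.
The prior-weighted likelihoods are 1/3 · 0.019472 = 0.0064907, 2/3 · 0.0087891 = 0.0058594; with total 0.01235.
Hence P(bag B | data) = (0.0058594) / (0.01235) = 0.47444.

0.4744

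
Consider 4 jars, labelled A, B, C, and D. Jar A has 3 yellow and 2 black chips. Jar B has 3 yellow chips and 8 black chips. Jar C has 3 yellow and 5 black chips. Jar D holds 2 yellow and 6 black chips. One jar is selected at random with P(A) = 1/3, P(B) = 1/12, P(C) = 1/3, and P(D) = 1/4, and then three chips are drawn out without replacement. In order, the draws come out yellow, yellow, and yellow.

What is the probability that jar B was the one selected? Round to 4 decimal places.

For each hypothesis, P(data | H) works out to: P(data | jar A) = (3/5)(2/4)(1/3) = 0.1; P(data | jar B) = (3/11)(2/10)(1/9) = 0.0060606; P(data | jar C) = (3/8)(2/7)(1/6) = 0.017857; P(data | jar D) = (2/8)(1/7)(0/6) = 0.
Multiplying each by its prior: 1/3 · 0.1 = 0.033333, 1/12 · 0.0060606 = 0.00050505, 1/3 · 0.017857 = 0.0059524, 1/4 · 0 = 0; summing to 0.039791.
Hence P(jar B | data) = (0.00050505) / (0.039791) = 0.012693.

0.0127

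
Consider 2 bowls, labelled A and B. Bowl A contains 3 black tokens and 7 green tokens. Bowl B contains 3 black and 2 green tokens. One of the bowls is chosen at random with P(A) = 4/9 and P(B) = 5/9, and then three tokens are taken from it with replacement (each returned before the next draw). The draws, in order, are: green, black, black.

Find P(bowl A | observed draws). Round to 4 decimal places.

0.2593

Compute the likelihood of the observed sequence for each case: P(data | bowl A) = (7/10)(3/10)(3/10) = 63/1000; P(data | bowl B) = (2/5)(3/5)(3/5) = 18/125.
Weighting by the prior gives 4/9 · 63/1000 = 7/250, 5/9 · 18/125 = 2/25; these sum to 27/250.
Therefore the posterior P(bowl A | data) = (7/250) / (27/250) = 7/27.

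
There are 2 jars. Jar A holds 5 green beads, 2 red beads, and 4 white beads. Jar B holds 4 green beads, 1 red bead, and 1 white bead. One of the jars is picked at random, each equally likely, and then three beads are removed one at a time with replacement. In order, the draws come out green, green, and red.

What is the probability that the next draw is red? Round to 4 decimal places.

0.1718

Under each hypothesis, the probability of the observed sequence is: P(data | jar A) = (5/11)(5/11)(2/11) = 0.037566; P(data | jar B) = (4/6)(4/6)(1/6) = 0.074074.
Weighting by the prior gives 1/2 · 0.037566 = 0.018783, 1/2 · 0.074074 = 0.037037; these sum to 0.05582.
Dividing through by the total gives posterior P(jar A | data) = 0.33649, P(jar B | data) = 0.66351.
Averaging over the posterior, P(red next | data) = (2/11)(0.33649) + (1/6)(0.66351) = 0.17177.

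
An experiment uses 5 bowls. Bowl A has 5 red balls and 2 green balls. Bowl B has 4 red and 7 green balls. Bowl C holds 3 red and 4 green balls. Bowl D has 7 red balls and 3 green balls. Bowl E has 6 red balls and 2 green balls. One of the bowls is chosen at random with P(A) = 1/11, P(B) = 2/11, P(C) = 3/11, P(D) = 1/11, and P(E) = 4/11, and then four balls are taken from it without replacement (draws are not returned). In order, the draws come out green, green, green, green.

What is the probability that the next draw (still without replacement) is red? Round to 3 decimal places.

For each hypothesis, P(data | H) works out to: P(data | bowl A) = (2/7)(1/6)(0/5) = 0; P(data | bowl B) = (7/11)(6/10)(5/9)(4/8) = 0.10606; P(data | bowl C) = (4/7)(3/6)(2/5)(1/4) = 0.028571; P(data | bowl D) = (3/10)(2/9)(1/8)(0/7) = 0; P(data | bowl E) = (2/8)(1/7)(0/6) = 0.
The prior-weighted likelihoods are 1/11 · 0 = 0, 2/11 · 0.10606 = 0.019284, 3/11 · 0.028571 = 0.0077922, 1/11 · 0 = 0, 4/11 · 0 = 0; summing to 0.027076.
Normalising, the posterior is P(bowl A | data) = 0, P(bowl B | data) = 0.71221, P(bowl C | data) = 0.28779, P(bowl D | data) = 0, P(bowl E | data) = 0.
The predictive probability is P(red next | data) = (4/7)(0.71221) + (1)(0.28779) = 0.69477.

0.695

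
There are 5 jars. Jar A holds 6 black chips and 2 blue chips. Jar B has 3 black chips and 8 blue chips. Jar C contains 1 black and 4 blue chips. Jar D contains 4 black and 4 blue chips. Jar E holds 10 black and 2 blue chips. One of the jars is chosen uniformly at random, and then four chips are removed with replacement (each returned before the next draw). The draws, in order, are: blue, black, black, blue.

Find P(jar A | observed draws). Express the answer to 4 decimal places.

Compute the likelihood of the observed sequence for each case: P(data | jar A) = (2/8)(6/8)(6/8)(2/8) = 0.035156; P(data | jar B) = (8/11)(3/11)(3/11)(8/11) = 0.039342; P(data | jar C) = (4/5)(1/5)(1/5)(4/5) = 0.0256; P(data | jar D) = (4/8)(4/8)(4/8)(4/8) = 0.0625; P(data | jar E) = (2/12)(10/12)(10/12)(2/12) = 0.01929.
Weighting by the prior gives 1/5 · 0.035156 = 0.0070313, 1/5 · 0.039342 = 0.0078683, 1/5 · 0.0256 = 0.00512, 1/5 · 0.0625 = 0.0125, 1/5 · 0.01929 = 0.003858; summing to 0.036378.
By Bayes' rule, P(jar A | data) = (0.0070313) / (0.036378) = 0.19329.

0.1933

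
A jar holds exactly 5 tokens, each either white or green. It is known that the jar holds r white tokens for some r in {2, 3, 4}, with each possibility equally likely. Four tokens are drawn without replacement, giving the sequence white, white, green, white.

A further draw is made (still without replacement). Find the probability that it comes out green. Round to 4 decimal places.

0.3333

Compute the likelihood of the observed sequence for each case: P(data | r = 2) = (2/5)(1/4)(3/3)(0/2) = 0; P(data | r = 3) = (3/5)(2/4)(2/3)(1/2) = 1/10; P(data | r = 4) = (4/5)(3/4)(1/3)(2/2) = 1/5.
Weighting by the prior gives 1/3 · 0 = 0, 1/3 · 1/10 = 1/30, 1/3 · 1/5 = 1/15; these sum to 1/10.
Dividing through by the total gives posterior P(r = 2 | data) = 0, P(r = 3 | data) = 1/3, P(r = 4 | data) = 2/3.
Averaging over the posterior, P(green next | data) = (1)(1/3) + (0)(2/3) = 1/3.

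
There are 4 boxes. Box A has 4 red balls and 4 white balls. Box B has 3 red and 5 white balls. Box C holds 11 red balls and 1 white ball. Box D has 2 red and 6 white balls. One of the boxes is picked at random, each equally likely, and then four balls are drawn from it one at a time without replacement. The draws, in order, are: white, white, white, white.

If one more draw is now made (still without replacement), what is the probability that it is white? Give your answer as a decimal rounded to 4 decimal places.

The likelihood of the observed sequence under each hypothesis: P(data | box A) = (4/8)(3/7)(2/6)(1/5) = 1/70; P(data | box B) = (5/8)(4/7)(3/6)(2/5) = 1/14; P(data | box C) = (1/12)(0/11) = 0; P(data | box D) = (6/8)(5/7)(4/6)(3/5) = 3/14.
The prior-weighted likelihoods are 1/4 · 1/70 = 1/280, 1/4 · 1/14 = 1/56, 1/4 · 0 = 0, 1/4 · 3/14 = 3/56; with total 3/40.
Dividing through by the total gives posterior P(box A | data) = 1/21, P(box B | data) = 5/21, P(box C | data) = 0, P(box D | data) = 5/7.
So P(white next | data) = Σ P(white next | H) P(H | data) = (0)(1/21) + (1/4)(5/21) + (1/2)(5/7) = 5/12.

0.4167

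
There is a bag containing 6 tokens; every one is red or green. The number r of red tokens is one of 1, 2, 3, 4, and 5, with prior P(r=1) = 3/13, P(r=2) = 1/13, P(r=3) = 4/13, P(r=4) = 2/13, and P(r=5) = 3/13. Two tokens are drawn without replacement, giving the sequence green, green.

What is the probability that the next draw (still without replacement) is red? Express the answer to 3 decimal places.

0.430

Under each hypothesis, the probability of the observed sequence is: P(data | r = 1) = (5/6)(4/5) = 2/3; P(data | r = 2) = (4/6)(3/5) = 2/5; P(data | r = 3) = (3/6)(2/5) = 1/5; P(data | r = 4) = (2/6)(1/5) = 1/15; P(data | r = 5) = (1/6)(0/5) = 0.
Multiplying each by its prior: 3/13 · 2/3 = 2/13, 1/13 · 2/5 = 2/65, 4/13 · 1/5 = 4/65, 2/13 · 1/15 = 2/195, 3/13 · 0 = 0; summing to 10/39.
Dividing through by the total gives posterior P(r = 1 | data) = 3/5, P(r = 2 | data) = 3/25, P(r = 3 | data) = 6/25, P(r = 4 | data) = 1/25, P(r = 5 | data) = 0.
So P(red next | data) = Σ P(red next | H) P(H | data) = (1/4)(3/5) + (1/2)(3/25) + (3/4)(6/25) + (1)(1/25) = 43/100.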